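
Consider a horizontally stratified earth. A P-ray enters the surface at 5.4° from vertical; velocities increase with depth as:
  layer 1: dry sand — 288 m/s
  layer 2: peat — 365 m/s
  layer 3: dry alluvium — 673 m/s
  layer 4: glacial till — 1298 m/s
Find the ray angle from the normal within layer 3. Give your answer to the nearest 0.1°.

Ray parameter p = sin 5.4° / 288 = 3.2676e-04 s/m.
sin θ_3 = p·V_3 = 3.2676e-04 × 673 = 0.2199.
θ_3 = 12.70° from the vertical.

12.7°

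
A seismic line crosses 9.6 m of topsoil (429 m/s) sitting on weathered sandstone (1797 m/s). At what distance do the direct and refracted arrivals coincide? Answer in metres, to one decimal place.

24.5 m

x_cross = 2h·√((V₂+V₁)/(V₂−V₁)).
(V₂+V₁)/(V₂−V₁) = (1797+429)/(1797−429) = 1.6272; √ = 1.2756.
x_cross = 2·9.6·1.2756 = 24.49 m.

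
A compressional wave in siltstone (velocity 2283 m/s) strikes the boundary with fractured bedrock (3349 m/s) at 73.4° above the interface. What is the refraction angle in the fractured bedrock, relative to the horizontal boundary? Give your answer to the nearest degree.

Convert to the normal: θ₁ = 90° − 73.4° = 16.6°.
sin θ₁/V₁ = sin θ₂/V₂ ⇒ sin θ₂ = 3349·sin 16.6°/2283 = 3349·0.2857/2283 = 0.4191.
θ₂ = sin⁻¹(0.4191) = 24.78° (from vertical).
From the interface: 90° − 24.78° = 65.22°.

65°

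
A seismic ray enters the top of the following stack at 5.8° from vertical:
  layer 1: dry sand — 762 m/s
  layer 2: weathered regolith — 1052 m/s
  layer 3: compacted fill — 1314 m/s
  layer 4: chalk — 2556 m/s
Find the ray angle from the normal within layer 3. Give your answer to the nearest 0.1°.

Ray parameter p = sin 5.8° / 762 = 1.3262e-04 s/m.
sin θ_3 = p·V_3 = 1.3262e-04 × 1314 = 0.1743.
θ_3 = arcsin 0.1743 = 10.04°.

10.0°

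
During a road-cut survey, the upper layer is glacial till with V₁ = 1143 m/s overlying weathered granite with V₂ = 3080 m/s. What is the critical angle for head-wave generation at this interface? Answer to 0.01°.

At critical incidence the refracted ray runs along the interface (θ₂ = 90°), so sin θ_c = V₁/V₂.
θ_c = arcsin(1143/3080) = arcsin 0.3711 = 21.78°.

21.78°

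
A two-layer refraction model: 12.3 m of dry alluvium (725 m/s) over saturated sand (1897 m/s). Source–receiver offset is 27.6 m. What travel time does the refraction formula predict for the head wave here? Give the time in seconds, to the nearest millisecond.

0.046 s

θ_c = arcsin(V₁/V₂) = arcsin(725/1897) = 22.47°, cos θ_c = 0.9241.
Intercept time tᵢ = 2h cos θ_c / V₁ = 2·12.3·0.9241/725 = 0.03136 s.
t = x/V₂ + tᵢ = 27.6/1897 + 0.03136 = 0.04590 s.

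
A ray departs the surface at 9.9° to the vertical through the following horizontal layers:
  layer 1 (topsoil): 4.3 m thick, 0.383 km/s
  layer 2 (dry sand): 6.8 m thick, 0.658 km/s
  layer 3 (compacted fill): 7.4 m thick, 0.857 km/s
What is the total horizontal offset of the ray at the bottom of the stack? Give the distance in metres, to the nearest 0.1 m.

Ray parameter p = sin 9.9° / 0.383 km/s = 4.4890e-01 s/km.
Layer 1: θ = 9.90°; offset = 4.3·tan 9.90° = 0.750 m.
Layer 2: sin θ = p·0.658 = 0.2954 → θ = 17.18°; offset = 6.8·tan 17.18° = 2.102 m.
Layer 3: sin θ = p·0.857 = 0.3847 → θ = 22.63°; offset = 7.4·tan 22.63° = 3.084 m.
Total horizontal offset = 5.937 m.

5.9 m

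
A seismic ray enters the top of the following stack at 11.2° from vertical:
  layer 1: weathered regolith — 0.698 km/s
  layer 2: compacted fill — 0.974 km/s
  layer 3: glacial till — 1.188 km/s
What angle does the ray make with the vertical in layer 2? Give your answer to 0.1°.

Snell's law across each interface conserves sin θ / V, so sin θ_2 = V_2·sin θ₁/V₁.
sin θ_2 = 0.974 × sin 11.2° / 0.698 = 0.2710.
θ_2 = 15.73° from the vertical.

15.7°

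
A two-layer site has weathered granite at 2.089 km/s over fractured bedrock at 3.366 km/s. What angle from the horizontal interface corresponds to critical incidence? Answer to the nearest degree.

52°

At critical incidence the refracted ray runs along the interface (θ₂ = 90°), so sin θ_c = V₁/V₂.
θ_c = arcsin(2.089/3.366) = arcsin 0.6206 = 38.36°.
Measured from the interface: 90° − 38.36° = 51.64°.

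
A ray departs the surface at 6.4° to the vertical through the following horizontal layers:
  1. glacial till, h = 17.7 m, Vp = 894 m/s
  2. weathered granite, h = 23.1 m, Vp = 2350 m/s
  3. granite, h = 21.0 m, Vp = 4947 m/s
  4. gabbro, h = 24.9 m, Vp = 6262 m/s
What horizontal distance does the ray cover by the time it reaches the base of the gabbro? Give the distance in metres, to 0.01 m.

56.64 m

Apply Snell's law at each interface; in layer i the horizontal offset is hᵢ·tan θᵢ.
Layer 1: θ = 6.40°; offset = 17.7·tan 6.40° = 1.9854 m.
Layer 2: sin θ = 2350·sin 6.4°/894 = 0.2930, θ = 17.04°; offset = 23.1·tan 17.04° = 7.0793 m.
Layer 3: sin θ = 4947·sin 6.4°/894 = 0.6168, θ = 38.08°; offset = 21.0·tan 38.08° = 16.4568 m.
Layer 4: sin θ = 6262·sin 6.4°/894 = 0.7808, θ = 51.33°; offset = 24.9·tan 51.33° = 31.1161 m.
Σ offsets = 56.6375 m.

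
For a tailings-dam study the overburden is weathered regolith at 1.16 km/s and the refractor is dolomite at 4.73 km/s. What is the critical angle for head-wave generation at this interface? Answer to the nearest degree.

Critical incidence: sin θ_c = V₁/V₂ = 1.16/4.73 = 0.2452.
θ_c = arcsin 0.2452 = 14.20°.

14°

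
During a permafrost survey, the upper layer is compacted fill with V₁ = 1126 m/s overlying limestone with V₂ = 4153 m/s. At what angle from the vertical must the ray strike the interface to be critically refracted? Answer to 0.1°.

At critical incidence the refracted ray runs along the interface (θ₂ = 90°), so sin θ_c = V₁/V₂.
θ_c = arcsin(1126/4153) = arcsin 0.2711 = 15.73°.

15.7°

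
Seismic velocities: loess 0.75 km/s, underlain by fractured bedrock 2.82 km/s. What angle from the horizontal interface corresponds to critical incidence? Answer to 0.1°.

74.6°

Critical incidence: sin θ_c = V₁/V₂ = 0.75/2.82 = 0.2660.
θ_c = arcsin 0.2660 = 15.42°.
Measured from the interface: 90° − 15.42° = 74.58°.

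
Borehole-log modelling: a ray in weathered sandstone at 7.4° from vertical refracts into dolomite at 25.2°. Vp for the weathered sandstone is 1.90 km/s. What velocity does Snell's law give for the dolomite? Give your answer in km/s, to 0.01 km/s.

6.28 km/s

Snell's law: sin 7.4°/V₁ = sin 25.2°/V₂.
V₂ = V₁·sin 25.2°/sin 7.4° = 1.90 × 3.3059 = 6.28 km/s.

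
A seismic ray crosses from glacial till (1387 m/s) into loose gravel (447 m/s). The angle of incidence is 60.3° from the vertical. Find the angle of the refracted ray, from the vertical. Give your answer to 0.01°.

16.26°

sin θ₁/V₁ = sin θ₂/V₂ ⇒ sin θ₂ = 447·sin 60.3°/1387 = 447·0.8686/1387 = 0.2799.
θ₂ = arcsin 0.2799 = 16.26° from the normal.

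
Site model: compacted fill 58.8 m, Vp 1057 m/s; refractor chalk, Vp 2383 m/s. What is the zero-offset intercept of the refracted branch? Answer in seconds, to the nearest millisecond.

tᵢ = 2h·√(V₂²−V₁²)/(V₁V₂).
√(V₂²−V₁²) = √(2383²−1057²) = 2135.8 m/s.
tᵢ = 2·58.8·2135.8/(1057·2383) = 0.09971 s.

0.100 s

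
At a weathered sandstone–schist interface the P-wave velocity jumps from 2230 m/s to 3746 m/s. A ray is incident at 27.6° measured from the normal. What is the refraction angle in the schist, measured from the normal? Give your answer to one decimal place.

Snell's law: sin θ₂ = (V₂/V₁)·sin θ₁ = (3746/2230)·sin 27.6° = 0.7783.
θ₂ = arcsin 0.7783 = 51.10° from the normal.

51.1°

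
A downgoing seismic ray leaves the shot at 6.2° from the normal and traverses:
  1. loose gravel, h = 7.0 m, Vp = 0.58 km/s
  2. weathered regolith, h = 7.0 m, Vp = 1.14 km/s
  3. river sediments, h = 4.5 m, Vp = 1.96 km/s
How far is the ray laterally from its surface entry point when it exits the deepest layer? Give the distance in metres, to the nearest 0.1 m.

Ray parameter p = sin 6.2° / 0.58 km/s = 1.8621e-01 s/km.
Layer 1: θ = 6.20°; offset = 7.0·tan 6.20° = 0.760 m.
Layer 2: sin θ = p·1.14 = 0.2123 → θ = 12.26°; offset = 7.0·tan 12.26° = 1.521 m.
Layer 3: sin θ = p·1.96 = 0.3650 → θ = 21.41°; offset = 4.5·tan 21.41° = 1.764 m.
Total horizontal offset = 4.045 m.

4.0 m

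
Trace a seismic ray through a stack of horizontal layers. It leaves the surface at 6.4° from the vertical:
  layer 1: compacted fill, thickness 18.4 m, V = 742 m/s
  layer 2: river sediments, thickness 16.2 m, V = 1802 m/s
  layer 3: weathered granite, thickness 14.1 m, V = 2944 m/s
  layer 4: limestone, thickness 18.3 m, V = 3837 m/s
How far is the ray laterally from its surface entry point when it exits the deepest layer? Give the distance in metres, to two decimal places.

26.48 m

p = sin θ₁/V₁ = sin 6.4°/742 = 1.5023e-04 s/m is conserved through the stack.
Layer 1: θ = 6.40°; offset = 18.4·tan 6.40° = 2.0639 m.
Layer 2: sin θ = p·1802 = 0.2707 → θ = 15.71°; offset = 16.2·tan 15.71° = 4.5556 m.
Layer 3: sin θ = p·2944 = 0.4423 → θ = 26.25°; offset = 14.1·tan 26.25° = 6.9530 m.
Layer 4: sin θ = p·3837 = 0.5764 → θ = 35.20°; offset = 18.3·tan 35.20° = 12.9089 m.
Summing the layer offsets gives 26.4814 m.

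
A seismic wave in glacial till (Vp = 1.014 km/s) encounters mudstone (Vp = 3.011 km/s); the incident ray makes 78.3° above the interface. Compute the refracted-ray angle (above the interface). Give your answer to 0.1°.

53.0°

Convert to the normal: θ₁ = 90° − 78.3° = 11.7°.
sin θ₁/V₁ = sin θ₂/V₂ ⇒ sin θ₂ = 3.011·sin 11.7°/1.014 = 3.011·0.2028/1.014 = 0.6022.
θ₂ = sin⁻¹(0.6022) = 37.02° (from vertical).
From the interface: 90° − 37.02° = 52.98°.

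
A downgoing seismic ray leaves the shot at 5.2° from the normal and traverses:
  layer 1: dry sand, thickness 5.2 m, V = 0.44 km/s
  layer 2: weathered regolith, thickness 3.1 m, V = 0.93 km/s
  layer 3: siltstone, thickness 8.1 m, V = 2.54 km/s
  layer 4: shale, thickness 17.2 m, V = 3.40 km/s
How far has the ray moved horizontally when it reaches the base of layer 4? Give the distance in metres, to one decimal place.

22.9 m

p = sin θ₁/V₁ = sin 5.2°/0.44 = 2.0598e-01 s/km is conserved through the stack.
Layer 1: θ = 5.20°; offset = 5.2·tan 5.20° = 0.473 m.
Layer 2: sin θ = p·0.93 = 0.1916 → θ = 11.04°; offset = 3.1·tan 11.04° = 0.605 m.
Layer 3: sin θ = p·2.54 = 0.5232 → θ = 31.55°; offset = 8.1·tan 31.55° = 4.973 m.
Layer 4: sin θ = p·3.40 = 0.7003 → θ = 44.45°; offset = 17.2·tan 44.45° = 16.876 m.
Σ offsets = 22.927 m.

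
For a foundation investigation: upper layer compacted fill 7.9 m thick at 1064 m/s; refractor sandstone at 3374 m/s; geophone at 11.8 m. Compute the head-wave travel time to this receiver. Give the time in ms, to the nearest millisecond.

θ_c = arcsin(V₁/V₂) = arcsin(1064/3374) = 18.38°, cos θ_c = 0.9490.
Intercept time tᵢ = 2h cos θ_c / V₁ = 2·7.9·0.9490/1064 = 0.01409 s.
t = x/V₂ + tᵢ = 11.8/3374 + 0.01409 = 0.01759 s.

18 ms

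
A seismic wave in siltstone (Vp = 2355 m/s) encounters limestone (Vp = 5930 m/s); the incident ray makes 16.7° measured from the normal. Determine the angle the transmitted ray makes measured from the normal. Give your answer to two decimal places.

Snell's law: sin θ₂ = (V₂/V₁)·sin θ₁ = (5930/2355)·sin 16.7° = 0.7236.
θ₂ = sin⁻¹(0.7236) = 46.35° (from vertical).

46.35°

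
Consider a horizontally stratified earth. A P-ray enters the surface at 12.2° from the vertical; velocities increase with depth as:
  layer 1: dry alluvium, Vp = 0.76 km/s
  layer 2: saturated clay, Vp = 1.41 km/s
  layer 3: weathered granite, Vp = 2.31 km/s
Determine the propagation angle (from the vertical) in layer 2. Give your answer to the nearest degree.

23°

Ray parameter p = sin 12.2° / 0.76 = 2.7806e-01 s/km.
sin θ_2 = p·V_2 = 2.7806e-01 × 1.41 = 0.3921.
θ_2 = arcsin 0.3921 = 23.08°.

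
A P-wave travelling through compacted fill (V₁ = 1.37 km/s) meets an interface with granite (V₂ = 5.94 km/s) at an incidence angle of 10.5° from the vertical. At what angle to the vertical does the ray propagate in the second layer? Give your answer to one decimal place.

sin θ₁/V₁ = sin θ₂/V₂ ⇒ sin θ₂ = 5.94·sin 10.5°/1.37 = 5.94·0.1822/1.37 = 0.7901.
θ₂ = sin⁻¹(0.7901) = 52.20° (from vertical).

52.2°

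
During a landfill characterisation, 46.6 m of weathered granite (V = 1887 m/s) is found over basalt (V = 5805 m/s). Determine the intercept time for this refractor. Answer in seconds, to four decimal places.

θ_c = arcsin(V₁/V₂) = arcsin(1887/5805) = 18.97°; cos θ_c = 0.9457.
tᵢ = 2h·cos θ_c / V₁ = 2·46.6·0.9457 / 1887 = 0.04671 s.

0.0467 s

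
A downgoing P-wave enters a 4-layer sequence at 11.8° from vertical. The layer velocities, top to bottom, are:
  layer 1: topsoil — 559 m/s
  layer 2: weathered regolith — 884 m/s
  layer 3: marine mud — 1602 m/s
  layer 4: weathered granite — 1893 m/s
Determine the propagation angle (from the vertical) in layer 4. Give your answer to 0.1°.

Ray parameter p = sin 11.8° / 559 = 3.6582e-04 s/m.
sin θ_4 = p·V_4 = 3.6582e-04 × 1893 = 0.6925.
θ_4 = arcsin 0.6925 = 43.83°.

43.8°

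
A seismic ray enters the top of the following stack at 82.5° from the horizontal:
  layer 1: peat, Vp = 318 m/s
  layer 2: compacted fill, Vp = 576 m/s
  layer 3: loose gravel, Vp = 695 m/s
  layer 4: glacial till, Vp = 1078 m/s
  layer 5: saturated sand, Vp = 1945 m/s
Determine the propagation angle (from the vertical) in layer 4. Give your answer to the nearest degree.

From the normal: θ₁ = 90° − 82.5° = 7.5°.
Snell's law across each interface conserves sin θ / V, so sin θ_4 = V_4·sin θ₁/V₁.
sin θ_4 = 1078 × sin 7.5° / 318 = 0.4425.
θ_4 = arcsin 0.4425 = 26.26°.

26°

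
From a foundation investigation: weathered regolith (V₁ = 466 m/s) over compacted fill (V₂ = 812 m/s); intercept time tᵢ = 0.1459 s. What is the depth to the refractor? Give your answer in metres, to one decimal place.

41.5 m

θ_c = arcsin(466/812) = 35.02°; cos θ_c = 0.8189.
tᵢ = 2h cos θ_c/V₁ ⇒ h = tᵢ·V₁/(2 cos θ_c) = 0.1459·466/(2·0.8189) = 41.51 m.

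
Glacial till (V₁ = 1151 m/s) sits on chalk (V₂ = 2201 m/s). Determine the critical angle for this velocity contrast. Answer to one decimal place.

At critical incidence the refracted ray runs along the interface (θ₂ = 90°), so sin θ_c = V₁/V₂.
θ_c = arcsin(1151/2201) = arcsin 0.5229 = 31.53°.

31.5°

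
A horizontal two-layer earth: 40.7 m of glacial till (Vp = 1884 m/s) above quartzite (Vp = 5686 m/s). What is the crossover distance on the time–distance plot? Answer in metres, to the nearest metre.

θ_c = arcsin(1884/5686) = 19.35°, so cos θ_c = 0.9435 and tᵢ = 2h cos θ_c/V₁ = 0.0408 s.
At crossover x/V₁ = x/V₂ + tᵢ ⇒ x = tᵢ/(1/V₁ − 1/V₂) = 0.04077/(5.3079e-04 − 1.7587e-04) = 114.86 m.

115 m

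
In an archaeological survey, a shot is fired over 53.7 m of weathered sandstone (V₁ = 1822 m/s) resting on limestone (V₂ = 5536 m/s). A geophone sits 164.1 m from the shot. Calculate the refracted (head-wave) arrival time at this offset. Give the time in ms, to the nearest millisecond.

85 ms

t = x/V₂ + 2h·√(V₂²−V₁²)/(V₁V₂).
√(V₂²−V₁²) = √(5536²−1822²) = 5227.6 m/s; delay term = 2·53.7·5227.6/(1822·5536) = 0.05566 s.
t = 164.1/5536 + 0.05566 = 0.08530 s.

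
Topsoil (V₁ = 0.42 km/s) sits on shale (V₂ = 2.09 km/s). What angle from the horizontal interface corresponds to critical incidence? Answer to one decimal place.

At critical incidence the refracted ray runs along the interface (θ₂ = 90°), so sin θ_c = V₁/V₂.
θ_c = arcsin(0.42/2.09) = arcsin 0.2010 = 11.59°.
Measured from the interface: 90° − 11.59° = 78.41°.

78.4°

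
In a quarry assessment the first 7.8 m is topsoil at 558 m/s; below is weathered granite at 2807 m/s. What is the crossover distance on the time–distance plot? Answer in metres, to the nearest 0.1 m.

x_cross = 2h·√((V₂+V₁)/(V₂−V₁)).
(V₂+V₁)/(V₂−V₁) = (2807+558)/(2807−558) = 1.4962; √ = 1.2232.
x_cross = 2·7.8·1.2232 = 19.08 m.

19.1 m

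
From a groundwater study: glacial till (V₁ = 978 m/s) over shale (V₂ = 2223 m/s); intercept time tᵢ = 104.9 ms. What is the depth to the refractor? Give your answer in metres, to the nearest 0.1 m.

h = tᵢ·V₁·V₂ / (2·√(V₂²−V₁²)).
√(V₂²−V₁²) = √(2223² − 978²) = 1996.3 m/s.
h = 0.1049 s × 978 × 2223 / (2 × 1996.3) = 57.12 m.

57.1 m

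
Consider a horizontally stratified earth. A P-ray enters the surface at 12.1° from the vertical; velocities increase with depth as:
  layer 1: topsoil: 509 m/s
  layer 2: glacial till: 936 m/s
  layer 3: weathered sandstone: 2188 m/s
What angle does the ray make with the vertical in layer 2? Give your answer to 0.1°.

Snell's law across each interface conserves sin θ / V, so sin θ_2 = V_2·sin θ₁/V₁.
sin θ_2 = 936 × sin 12.1° / 509 = 0.3855.
θ_2 = arcsin 0.3855 = 22.67°.

22.7°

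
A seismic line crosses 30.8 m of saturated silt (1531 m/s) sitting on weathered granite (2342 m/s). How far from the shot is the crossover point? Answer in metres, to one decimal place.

x_cross = 2h·√((V₂+V₁)/(V₂−V₁)).
(V₂+V₁)/(V₂−V₁) = (2342+1531)/(2342−1531) = 4.7756; √ = 2.1853.
x_cross = 2·30.8·2.1853 = 134.62 m.

134.6 m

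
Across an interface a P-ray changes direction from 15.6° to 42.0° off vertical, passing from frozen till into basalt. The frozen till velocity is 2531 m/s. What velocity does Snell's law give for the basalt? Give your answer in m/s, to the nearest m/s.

6298 m/s

sin 15.6° = 0.2689; sin 42.0° = 0.6691.
V₂ = V₁·(sin θ₂/sin θ₁) = 2531·(0.6691/0.2689) = 6297.67 m/s.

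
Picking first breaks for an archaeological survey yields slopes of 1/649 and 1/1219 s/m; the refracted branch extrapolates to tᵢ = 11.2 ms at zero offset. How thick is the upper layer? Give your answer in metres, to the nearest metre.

θ_c = arcsin(649/1219) = 32.17°; cos θ_c = 0.8465.
tᵢ = 2h cos θ_c/V₁ ⇒ h = tᵢ·V₁/(2 cos θ_c) = 0.0112·649/(2·0.8465) = 4.29 m.

4 m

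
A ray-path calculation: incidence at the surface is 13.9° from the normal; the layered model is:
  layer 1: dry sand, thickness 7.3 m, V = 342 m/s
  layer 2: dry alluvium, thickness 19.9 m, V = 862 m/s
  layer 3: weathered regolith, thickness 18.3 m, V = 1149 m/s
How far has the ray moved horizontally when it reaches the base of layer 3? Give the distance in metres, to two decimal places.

41.96 m

Apply Snell's law at each interface; in layer i the horizontal offset is hᵢ·tan θᵢ.
Layer 1: θ = 13.90°; offset = 7.3·tan 13.90° = 1.8066 m.
Layer 2: sin θ = 862·sin 13.9°/342 = 0.6055, θ = 37.26°; offset = 19.9·tan 37.26° = 15.1399 m.
Layer 3: sin θ = 1149·sin 13.9°/342 = 0.8071, θ = 53.81°; offset = 18.3·tan 53.81° = 25.0146 m.
Summing the layer offsets gives 41.9611 m.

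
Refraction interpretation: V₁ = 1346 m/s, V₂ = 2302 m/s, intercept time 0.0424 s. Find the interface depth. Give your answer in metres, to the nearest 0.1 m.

θ_c = arcsin(1346/2302) = 35.78°; cos θ_c = 0.8112.
tᵢ = 2h cos θ_c/V₁ ⇒ h = tᵢ·V₁/(2 cos θ_c) = 0.0424·1346/(2·0.8112) = 35.17 m.

35.2 m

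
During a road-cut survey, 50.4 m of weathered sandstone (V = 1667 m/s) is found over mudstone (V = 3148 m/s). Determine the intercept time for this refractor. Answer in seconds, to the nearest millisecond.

θ_c = arcsin(V₁/V₂) = arcsin(1667/3148) = 31.97°; cos θ_c = 0.8483.
tᵢ = 2h·cos θ_c / V₁ = 2·50.4·0.8483 / 1667 = 0.05129 s.

0.051 s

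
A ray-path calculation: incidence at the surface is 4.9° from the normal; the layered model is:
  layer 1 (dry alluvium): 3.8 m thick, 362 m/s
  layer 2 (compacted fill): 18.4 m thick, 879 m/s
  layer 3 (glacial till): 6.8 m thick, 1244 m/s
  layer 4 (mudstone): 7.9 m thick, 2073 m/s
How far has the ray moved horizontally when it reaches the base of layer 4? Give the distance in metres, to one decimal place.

Apply Snell's law at each interface; in layer i the horizontal offset is hᵢ·tan θᵢ.
Layer 1: θ = 4.90°; offset = 3.8·tan 4.90° = 0.326 m.
Layer 2: sin θ = 879·sin 4.9°/362 = 0.2074, θ = 11.97°; offset = 18.4·tan 11.97° = 3.901 m.
Layer 3: sin θ = 1244·sin 4.9°/362 = 0.2935, θ = 17.07°; offset = 6.8·tan 17.07° = 2.088 m.
Layer 4: sin θ = 2073·sin 4.9°/362 = 0.4891, θ = 29.28°; offset = 7.9·tan 29.28° = 4.430 m.
Σ offsets = 10.745 m.

10.7 m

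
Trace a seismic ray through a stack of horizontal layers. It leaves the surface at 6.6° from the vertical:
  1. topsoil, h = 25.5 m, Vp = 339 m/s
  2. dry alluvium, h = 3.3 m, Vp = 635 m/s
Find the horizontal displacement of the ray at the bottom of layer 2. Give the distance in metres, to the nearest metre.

Ray parameter p = sin 6.6° / 339 m/s = 3.3905e-04 s/m.
Layer 1: θ = 6.60°; offset = 25.5·tan 6.60° = 2.950 m.
Layer 2: sin θ = p·635 = 0.2153 → θ = 12.43°; offset = 3.3·tan 12.43° = 0.728 m.
Summing the layer offsets gives 3.678 m.

4 m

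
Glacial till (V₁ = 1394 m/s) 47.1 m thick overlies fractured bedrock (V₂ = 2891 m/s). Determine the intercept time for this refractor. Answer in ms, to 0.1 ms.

59.2 ms

θ_c = arcsin(V₁/V₂) = arcsin(1394/2891) = 28.83°; cos θ_c = 0.8761.
tᵢ = 2h·cos θ_c / V₁ = 2·47.1·0.8761 / 1394 = 0.05920 s.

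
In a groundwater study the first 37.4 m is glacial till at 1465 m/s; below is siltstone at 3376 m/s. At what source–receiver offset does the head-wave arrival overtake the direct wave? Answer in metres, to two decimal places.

119.05 m

θ_c = arcsin(1465/3376) = 25.72°, so cos θ_c = 0.9009 and tᵢ = 2h cos θ_c/V₁ = 0.0460 s.
At crossover x/V₁ = x/V₂ + tᵢ ⇒ x = tᵢ/(1/V₁ − 1/V₂) = 0.04600/(6.8259e-04 − 2.9621e-04) = 119.05 m.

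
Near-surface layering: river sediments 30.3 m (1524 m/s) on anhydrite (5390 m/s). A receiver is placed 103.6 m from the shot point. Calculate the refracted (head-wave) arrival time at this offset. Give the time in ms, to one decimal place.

θ_c = arcsin(V₁/V₂) = arcsin(1524/5390) = 16.42°, cos θ_c = 0.9592.
Intercept time tᵢ = 2h cos θ_c / V₁ = 2·30.3·0.9592/1524 = 0.03814 s.
t = x/V₂ + tᵢ = 103.6/5390 + 0.03814 = 0.05736 s.

57.4 ms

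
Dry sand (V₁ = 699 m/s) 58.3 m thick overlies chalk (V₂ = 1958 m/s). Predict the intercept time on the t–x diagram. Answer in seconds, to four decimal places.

0.1558 s

θ_c = arcsin(V₁/V₂) = arcsin(699/1958) = 20.92°; cos θ_c = 0.9341.
tᵢ = 2h·cos θ_c / V₁ = 2·58.3·0.9341 / 699 = 0.15582 s.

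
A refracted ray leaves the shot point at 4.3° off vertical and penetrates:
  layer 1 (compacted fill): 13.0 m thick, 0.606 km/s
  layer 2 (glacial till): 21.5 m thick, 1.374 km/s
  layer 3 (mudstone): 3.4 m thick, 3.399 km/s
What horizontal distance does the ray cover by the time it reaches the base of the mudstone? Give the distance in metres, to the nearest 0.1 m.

6.3 m

Apply Snell's law at each interface; in layer i the horizontal offset is hᵢ·tan θᵢ.
Layer 1: θ = 4.30°; offset = 13.0·tan 4.30° = 0.977 m.
Layer 2: sin θ = 1.374·sin 4.3°/0.606 = 0.1700, θ = 9.79°; offset = 21.5·tan 9.79° = 3.709 m.
Layer 3: sin θ = 3.399·sin 4.3°/0.606 = 0.4205, θ = 24.87°; offset = 3.4·tan 24.87° = 1.576 m.
Total horizontal offset = 6.263 m.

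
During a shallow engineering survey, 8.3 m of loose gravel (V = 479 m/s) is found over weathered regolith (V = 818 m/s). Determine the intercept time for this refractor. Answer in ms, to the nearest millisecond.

tᵢ = 2h·√(V₂²−V₁²)/(V₁V₂).
√(V₂²−V₁²) = √(818²−479²) = 663.1 m/s.
tᵢ = 2·8.3·663.1/(479·818) = 0.02809 s.

28 ms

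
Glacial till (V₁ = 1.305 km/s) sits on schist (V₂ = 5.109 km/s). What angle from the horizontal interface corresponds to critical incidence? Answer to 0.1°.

75.2°

Critical incidence: sin θ_c = V₁/V₂ = 1.305/5.109 = 0.2554.
θ_c = arcsin 0.2554 = 14.80°.
Measured from the interface: 90° − 14.80° = 75.20°.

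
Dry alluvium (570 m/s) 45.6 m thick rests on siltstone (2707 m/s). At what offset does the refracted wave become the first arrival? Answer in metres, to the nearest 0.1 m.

112.9 m

x_cross = 2h·√((V₂+V₁)/(V₂−V₁)).
(V₂+V₁)/(V₂−V₁) = (2707+570)/(2707−570) = 1.5335; √ = 1.2383.
x_cross = 2·45.6·1.2383 = 112.94 m.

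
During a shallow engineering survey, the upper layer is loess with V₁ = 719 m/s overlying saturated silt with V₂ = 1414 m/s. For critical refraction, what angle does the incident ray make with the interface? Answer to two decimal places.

Critical incidence: sin θ_c = V₁/V₂ = 719/1414 = 0.5085.
θ_c = arcsin 0.5085 = 30.56°.
Measured from the interface: 90° − 30.56° = 59.44°.

59.44°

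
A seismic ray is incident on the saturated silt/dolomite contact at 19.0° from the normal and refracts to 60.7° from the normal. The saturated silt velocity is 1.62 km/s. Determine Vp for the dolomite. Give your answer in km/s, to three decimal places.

Snell's law: sin 19.0°/V₁ = sin 60.7°/V₂.
V₂ = V₁·sin 60.7°/sin 19.0° = 1.62 × 2.6786 = 4.339 km/s.

4.339 km/s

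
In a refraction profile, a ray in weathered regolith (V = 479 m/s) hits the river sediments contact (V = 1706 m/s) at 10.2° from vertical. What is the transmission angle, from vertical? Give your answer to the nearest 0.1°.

sin θ₁/V₁ = sin θ₂/V₂ ⇒ sin θ₂ = 1706·sin 10.2°/479 = 1706·0.1771/479 = 0.6307.
θ₂ = arcsin 0.6307 = 39.10° from the normal.

39.1°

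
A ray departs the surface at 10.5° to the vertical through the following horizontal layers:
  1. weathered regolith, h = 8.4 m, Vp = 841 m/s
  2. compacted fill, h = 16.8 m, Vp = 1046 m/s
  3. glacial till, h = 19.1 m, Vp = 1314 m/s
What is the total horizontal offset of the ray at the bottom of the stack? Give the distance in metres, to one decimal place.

p = sin θ₁/V₁ = sin 10.5°/841 = 2.1669e-04 s/m is conserved through the stack.
Layer 1: θ = 10.50°; offset = 8.4·tan 10.50° = 1.557 m.
Layer 2: sin θ = p·1046 = 0.2267 → θ = 13.10°; offset = 16.8·tan 13.10° = 3.910 m.
Layer 3: sin θ = p·1314 = 0.2847 → θ = 16.54°; offset = 19.1·tan 16.54° = 5.673 m.
Summing the layer offsets gives 11.140 m.

11.1 m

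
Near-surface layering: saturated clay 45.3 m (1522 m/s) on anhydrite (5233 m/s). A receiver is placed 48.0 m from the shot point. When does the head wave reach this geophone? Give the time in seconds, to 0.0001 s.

0.0661 s

θ_c = arcsin(V₁/V₂) = arcsin(1522/5233) = 16.91°, cos θ_c = 0.9568.
Intercept time tᵢ = 2h cos θ_c / V₁ = 2·45.3·0.9568/1522 = 0.05695 s.
t = x/V₂ + tᵢ = 48.0/5233 + 0.05695 = 0.06613 s.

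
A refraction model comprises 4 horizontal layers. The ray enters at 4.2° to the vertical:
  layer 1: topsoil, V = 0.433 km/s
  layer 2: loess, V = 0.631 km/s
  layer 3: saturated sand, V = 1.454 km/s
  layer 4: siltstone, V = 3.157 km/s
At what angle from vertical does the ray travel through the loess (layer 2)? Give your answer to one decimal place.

6.1°

Snell's law across each interface conserves sin θ / V, so sin θ_2 = V_2·sin θ₁/V₁.
sin θ_2 = 0.631 × sin 4.2° / 0.433 = 0.1067.
θ_2 = arcsin 0.1067 = 6.13°.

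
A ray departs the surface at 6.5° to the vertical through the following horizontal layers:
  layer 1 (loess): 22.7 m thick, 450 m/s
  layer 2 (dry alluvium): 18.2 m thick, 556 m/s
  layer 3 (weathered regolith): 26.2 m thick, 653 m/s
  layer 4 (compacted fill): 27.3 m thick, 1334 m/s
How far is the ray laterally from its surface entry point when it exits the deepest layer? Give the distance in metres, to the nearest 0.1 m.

Apply Snell's law at each interface; in layer i the horizontal offset is hᵢ·tan θᵢ.
Layer 1: θ = 6.50°; offset = 22.7·tan 6.50° = 2.586 m.
Layer 2: sin θ = 556·sin 6.5°/450 = 0.1399, θ = 8.04°; offset = 18.2·tan 8.04° = 2.571 m.
Layer 3: sin θ = 653·sin 6.5°/450 = 0.1643, θ = 9.45°; offset = 26.2·tan 9.45° = 4.363 m.
Layer 4: sin θ = 1334·sin 6.5°/450 = 0.3356, θ = 19.61°; offset = 27.3·tan 19.61° = 9.725 m.
Summing the layer offsets gives 19.246 m.

19.2 m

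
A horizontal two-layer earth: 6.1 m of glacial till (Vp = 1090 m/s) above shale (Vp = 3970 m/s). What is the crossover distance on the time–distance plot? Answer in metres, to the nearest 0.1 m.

x_cross = 2h·√((V₂+V₁)/(V₂−V₁)).
(V₂+V₁)/(V₂−V₁) = (3970+1090)/(3970−1090) = 1.7569; √ = 1.3255.
x_cross = 2·6.1·1.3255 = 16.17 m.

16.2 m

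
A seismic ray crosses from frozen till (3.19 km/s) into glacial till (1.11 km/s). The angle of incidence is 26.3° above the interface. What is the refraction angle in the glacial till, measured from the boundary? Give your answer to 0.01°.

Convert to the normal: θ₁ = 90° − 26.3° = 63.7°.
Snell's law: sin θ₂ = (V₂/V₁)·sin θ₁ = (1.11/3.19)·sin 63.7° = 0.3119.
θ₂ = arcsin 0.3119 = 18.18° from the normal.
From the interface: 90° − 18.18° = 71.82°.

71.82°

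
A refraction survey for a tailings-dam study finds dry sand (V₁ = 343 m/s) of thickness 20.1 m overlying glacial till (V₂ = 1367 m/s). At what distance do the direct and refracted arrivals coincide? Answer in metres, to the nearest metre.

θ_c = arcsin(343/1367) = 14.53°, so cos θ_c = 0.9680 and tᵢ = 2h cos θ_c/V₁ = 0.1135 s.
At crossover x/V₁ = x/V₂ + tᵢ ⇒ x = tᵢ/(1/V₁ − 1/V₂) = 0.11345/(2.9155e-03 − 7.3153e-04) = 51.95 m.

52 m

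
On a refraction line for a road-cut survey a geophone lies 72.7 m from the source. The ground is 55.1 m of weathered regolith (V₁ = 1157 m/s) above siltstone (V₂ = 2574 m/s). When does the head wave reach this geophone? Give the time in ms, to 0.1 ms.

113.3 ms

θ_c = arcsin(V₁/V₂) = arcsin(1157/2574) = 26.71°, cos θ_c = 0.8933.
Intercept time tᵢ = 2h cos θ_c / V₁ = 2·55.1·0.8933/1157 = 0.08508 s.
t = x/V₂ + tᵢ = 72.7/2574 + 0.08508 = 0.11333 s.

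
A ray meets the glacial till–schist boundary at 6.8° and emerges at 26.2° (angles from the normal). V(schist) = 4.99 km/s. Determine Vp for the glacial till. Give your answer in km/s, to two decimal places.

sin 6.8° = 0.1184; sin 26.2° = 0.4415.
V₁ = V₂·(sin θ₁/sin θ₂) = 4.99·(0.1184/0.4415) = 1.34 km/s.

1.34 km/s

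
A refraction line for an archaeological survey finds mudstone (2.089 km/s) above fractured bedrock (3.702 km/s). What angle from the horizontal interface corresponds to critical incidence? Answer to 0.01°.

55.65°

At critical incidence the refracted ray runs along the interface (θ₂ = 90°), so sin θ_c = V₁/V₂.
θ_c = arcsin(2.089/3.702) = arcsin 0.5643 = 34.35°.
Measured from the interface: 90° − 34.35° = 55.65°.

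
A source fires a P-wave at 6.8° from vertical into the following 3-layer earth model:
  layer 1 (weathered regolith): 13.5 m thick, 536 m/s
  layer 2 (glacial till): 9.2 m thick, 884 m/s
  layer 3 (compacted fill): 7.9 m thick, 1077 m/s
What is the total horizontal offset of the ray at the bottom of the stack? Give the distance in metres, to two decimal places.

5.38 m

Apply Snell's law at each interface; in layer i the horizontal offset is hᵢ·tan θᵢ.
Layer 1: θ = 6.80°; offset = 13.5·tan 6.80° = 1.6098 m.
Layer 2: sin θ = 884·sin 6.8°/536 = 0.1953, θ = 11.26°; offset = 9.2·tan 11.26° = 1.8318 m.
Layer 3: sin θ = 1077·sin 6.8°/536 = 0.2379, θ = 13.76°; offset = 7.9·tan 13.76° = 1.9351 m.
Total horizontal offset = 5.3767 m.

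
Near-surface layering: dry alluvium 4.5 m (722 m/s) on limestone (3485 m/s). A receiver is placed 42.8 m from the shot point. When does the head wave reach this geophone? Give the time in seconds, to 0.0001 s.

0.0245 s

t = x/V₂ + 2h·√(V₂²−V₁²)/(V₁V₂).
√(V₂²−V₁²) = √(3485²−722²) = 3409.4 m/s; delay term = 2·4.5·3409.4/(722·3485) = 0.01219 s.
t = 42.8/3485 + 0.01219 = 0.02448 s.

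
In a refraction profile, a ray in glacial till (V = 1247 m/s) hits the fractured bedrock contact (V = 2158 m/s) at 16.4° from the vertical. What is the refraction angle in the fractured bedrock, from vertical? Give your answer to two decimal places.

29.25°

sin θ₁/V₁ = sin θ₂/V₂ ⇒ sin θ₂ = 2158·sin 16.4°/1247 = 2158·0.2823/1247 = 0.4886.
θ₂ = sin⁻¹(0.4886) = 29.25° (from vertical).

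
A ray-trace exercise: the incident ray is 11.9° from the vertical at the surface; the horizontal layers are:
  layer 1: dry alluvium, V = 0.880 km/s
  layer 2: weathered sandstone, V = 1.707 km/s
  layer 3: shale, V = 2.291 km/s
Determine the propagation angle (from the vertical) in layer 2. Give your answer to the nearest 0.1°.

23.6°

Snell's law across each interface conserves sin θ / V, so sin θ_2 = V_2·sin θ₁/V₁.
sin θ_2 = 1.707 × sin 11.9° / 0.880 = 0.4000.
θ_2 = arcsin 0.4000 = 23.58°.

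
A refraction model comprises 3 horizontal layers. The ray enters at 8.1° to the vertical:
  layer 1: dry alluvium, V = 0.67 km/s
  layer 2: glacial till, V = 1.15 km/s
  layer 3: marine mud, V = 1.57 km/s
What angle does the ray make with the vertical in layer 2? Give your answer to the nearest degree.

14°

Snell's law across each interface conserves sin θ / V, so sin θ_2 = V_2·sin θ₁/V₁.
sin θ_2 = 1.15 × sin 8.1° / 0.67 = 0.2418.
θ_2 = 14.00° from the vertical.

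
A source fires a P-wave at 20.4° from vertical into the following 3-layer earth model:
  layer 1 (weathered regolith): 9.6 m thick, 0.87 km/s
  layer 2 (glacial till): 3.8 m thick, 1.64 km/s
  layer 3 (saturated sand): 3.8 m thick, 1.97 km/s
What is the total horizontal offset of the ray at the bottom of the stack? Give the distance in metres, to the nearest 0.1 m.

p = sin θ₁/V₁ = sin 20.4°/0.87 = 4.0066e-01 s/km is conserved through the stack.
Layer 1: θ = 20.40°; offset = 9.6·tan 20.40° = 3.570 m.
Layer 2: sin θ = p·1.64 = 0.6571 → θ = 41.08°; offset = 3.8·tan 41.08° = 3.312 m.
Layer 3: sin θ = p·1.97 = 0.7893 → θ = 52.12°; offset = 3.8·tan 52.12° = 4.885 m.
Σ offsets = 11.767 m.

11.8 m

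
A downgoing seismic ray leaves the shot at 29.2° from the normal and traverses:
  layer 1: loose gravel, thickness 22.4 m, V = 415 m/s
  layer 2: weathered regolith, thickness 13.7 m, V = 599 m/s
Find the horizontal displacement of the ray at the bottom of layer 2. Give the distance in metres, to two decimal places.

26.11 m

p = sin θ₁/V₁ = sin 29.2°/415 = 1.1756e-03 s/m is conserved through the stack.
Layer 1: θ = 29.20°; offset = 22.4·tan 29.20° = 12.5189 m.
Layer 2: sin θ = p·599 = 0.7042 → θ = 44.76°; offset = 13.7·tan 44.76° = 13.5867 m.
Total horizontal offset = 26.1056 m.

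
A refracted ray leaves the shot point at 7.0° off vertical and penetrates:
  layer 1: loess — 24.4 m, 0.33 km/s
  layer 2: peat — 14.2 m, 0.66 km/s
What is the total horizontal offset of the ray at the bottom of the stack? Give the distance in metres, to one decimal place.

p = sin θ₁/V₁ = sin 7.0°/0.33 = 3.6930e-01 s/km is conserved through the stack.
Layer 1: θ = 7.00°; offset = 24.4·tan 7.00° = 2.996 m.
Layer 2: sin θ = p·0.66 = 0.2437 → θ = 14.11°; offset = 14.2·tan 14.11° = 3.569 m.
Summing the layer offsets gives 6.565 m.

6.6 m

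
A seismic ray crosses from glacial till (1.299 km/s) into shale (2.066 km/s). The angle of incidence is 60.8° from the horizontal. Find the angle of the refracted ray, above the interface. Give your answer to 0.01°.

Convert to the normal: θ₁ = 90° − 60.8° = 29.2°.
sin θ₁/V₁ = sin θ₂/V₂ ⇒ sin θ₂ = 2.066·sin 29.2°/1.299 = 2.066·0.4879/1.299 = 0.7759.
θ₂ = arcsin 0.7759 = 50.89° from the normal.
From the interface: 90° − 50.89° = 39.11°.

39.11°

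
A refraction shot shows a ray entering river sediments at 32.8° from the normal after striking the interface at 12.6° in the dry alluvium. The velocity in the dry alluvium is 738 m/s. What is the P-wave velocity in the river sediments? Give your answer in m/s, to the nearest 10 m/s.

Snell's law: sin 12.6°/V₁ = sin 32.8°/V₂.
V₂ = V₁·sin 32.8°/sin 12.6° = 738 × 2.4833 = 1832.65 m/s.

1830 m/s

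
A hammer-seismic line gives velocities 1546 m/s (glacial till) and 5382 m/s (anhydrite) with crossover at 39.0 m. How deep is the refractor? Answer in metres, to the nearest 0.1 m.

x_cross = 2h·√((V₂+V₁)/(V₂−V₁)) → h = x_cross / (2·√((V₂+V₁)/(V₂−V₁))).
√((V₂+V₁)/(V₂−V₁)) = √((5382+1546)/(5382−1546)) = 1.3439.
h = 39.0 / (2·1.3439) = 14.51 m.

14.5 m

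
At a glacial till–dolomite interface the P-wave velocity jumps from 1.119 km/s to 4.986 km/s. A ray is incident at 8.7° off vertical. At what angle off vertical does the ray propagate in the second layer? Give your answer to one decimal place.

sin θ₁/V₁ = sin θ₂/V₂ ⇒ sin θ₂ = 4.986·sin 8.7°/1.119 = 4.986·0.1513/1.119 = 0.6740.
θ₂ = arcsin 0.6740 = 42.38° from the normal.

42.4°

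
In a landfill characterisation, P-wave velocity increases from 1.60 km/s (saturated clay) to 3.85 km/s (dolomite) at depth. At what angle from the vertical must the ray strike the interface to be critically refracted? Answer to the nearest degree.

25°

At critical incidence the refracted ray runs along the interface (θ₂ = 90°), so sin θ_c = V₁/V₂.
θ_c = arcsin(1.60/3.85) = arcsin 0.4156 = 24.56°.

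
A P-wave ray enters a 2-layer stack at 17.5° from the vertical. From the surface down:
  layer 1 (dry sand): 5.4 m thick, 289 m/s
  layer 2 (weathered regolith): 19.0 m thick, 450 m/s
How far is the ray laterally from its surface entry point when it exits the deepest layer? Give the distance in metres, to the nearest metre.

12 m

p = sin θ₁/V₁ = sin 17.5°/289 = 1.0405e-03 s/m is conserved through the stack.
Layer 1: θ = 17.50°; offset = 5.4·tan 17.50° = 1.703 m.
Layer 2: sin θ = p·450 = 0.4682 → θ = 27.92°; offset = 19.0·tan 27.92° = 10.068 m.
Σ offsets = 11.771 m.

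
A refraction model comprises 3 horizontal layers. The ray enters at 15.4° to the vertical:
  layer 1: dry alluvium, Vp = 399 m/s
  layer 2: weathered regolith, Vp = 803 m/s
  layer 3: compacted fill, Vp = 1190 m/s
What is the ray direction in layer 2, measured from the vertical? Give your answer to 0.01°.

32.31°

Ray parameter p = sin 15.4° / 399 = 6.6555e-04 s/m.
sin θ_2 = p·V_2 = 6.6555e-04 × 803 = 0.5344.
θ_2 = arcsin 0.5344 = 32.31°.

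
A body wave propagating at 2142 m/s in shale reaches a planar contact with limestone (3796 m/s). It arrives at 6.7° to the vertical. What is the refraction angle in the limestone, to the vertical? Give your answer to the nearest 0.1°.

Snell's law: sin θ₂ = (V₂/V₁)·sin θ₁ = (3796/2142)·sin 6.7° = 0.2068.
θ₂ = arcsin 0.2068 = 11.93° from the normal.

11.9°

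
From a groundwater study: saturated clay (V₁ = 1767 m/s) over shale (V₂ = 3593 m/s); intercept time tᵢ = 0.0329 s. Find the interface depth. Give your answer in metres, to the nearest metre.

33 m

θ_c = arcsin(1767/3593) = 29.46°; cos θ_c = 0.8707.
tᵢ = 2h cos θ_c/V₁ ⇒ h = tᵢ·V₁/(2 cos θ_c) = 0.0329·1767/(2·0.8707) = 33.38 m.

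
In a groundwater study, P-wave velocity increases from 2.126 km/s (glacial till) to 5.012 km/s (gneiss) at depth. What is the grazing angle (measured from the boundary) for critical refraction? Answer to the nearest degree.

65°

Critical incidence: sin θ_c = V₁/V₂ = 2.126/5.012 = 0.4242.
θ_c = arcsin 0.4242 = 25.10°.
Measured from the interface: 90° − 25.10° = 64.90°.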